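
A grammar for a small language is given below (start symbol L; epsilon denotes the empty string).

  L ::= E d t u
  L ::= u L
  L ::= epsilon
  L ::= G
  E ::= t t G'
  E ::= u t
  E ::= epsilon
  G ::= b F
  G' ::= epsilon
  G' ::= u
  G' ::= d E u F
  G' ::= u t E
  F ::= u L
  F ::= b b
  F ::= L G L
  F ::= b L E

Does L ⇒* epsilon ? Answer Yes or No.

Yes

L has an epsilon-production, so L ⇒ epsilon.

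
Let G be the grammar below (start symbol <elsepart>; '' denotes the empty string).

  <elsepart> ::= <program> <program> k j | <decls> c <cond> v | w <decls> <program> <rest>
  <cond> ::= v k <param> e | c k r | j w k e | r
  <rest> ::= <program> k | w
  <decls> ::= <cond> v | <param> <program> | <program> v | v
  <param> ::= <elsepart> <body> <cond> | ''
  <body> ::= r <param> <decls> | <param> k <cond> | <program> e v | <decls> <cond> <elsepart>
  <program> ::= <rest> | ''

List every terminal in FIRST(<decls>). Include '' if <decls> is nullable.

{ c, j, k, r, v, w, '' }

From <decls> ::= <cond> v: add FIRST(<cond>) = { c, j, r, v }.
From <decls> ::= <param> <program>: <param>, <program> nullable, take FIRST(<param>) ∪ FIRST(<program>) = { c, j, k, r, v, w }; also '' since the whole RHS is nullable.
From <decls> ::= <program> v: <program> nullable, take FIRST(<program>) ∪ {v} = { k, v, w }.
<decls> ::= v contributes {v}.
Union: FIRST(<decls>) = { c, j, k, r, v, w, '' }.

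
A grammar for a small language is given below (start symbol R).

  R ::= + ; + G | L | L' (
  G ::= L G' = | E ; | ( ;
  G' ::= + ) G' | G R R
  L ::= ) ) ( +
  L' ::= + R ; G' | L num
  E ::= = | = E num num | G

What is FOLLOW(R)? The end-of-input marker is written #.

{ #, (, ), +, ;, = }

R is the start symbol, so # ∈ FOLLOW(R).
In G' ::= G R R: add FIRST(R) = { ), + }.
In G' ::= G R R: R is at the end, add FOLLOW(G') = { (, = }.
In L' ::= + R ; G': add FIRST(; G') = { ; }.
Union: FOLLOW(R) = { #, (, ), +, ;, = }.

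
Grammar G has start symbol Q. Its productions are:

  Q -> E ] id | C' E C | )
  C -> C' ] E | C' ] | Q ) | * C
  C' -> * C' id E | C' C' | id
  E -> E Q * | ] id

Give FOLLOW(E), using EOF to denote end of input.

{ EOF, ), *, ], id }

In Q -> E ] id: add FIRST(] id) = { ] }.
In Q -> C' E C: add FIRST(C) = { ), *, ], id }.
In C -> C' ] E: E is at the end, add FOLLOW(C) = { EOF, ), * }.
In C' -> * C' id E: E is at the end, add FOLLOW(C') = { *, ], id }.
In E -> E Q *: add FIRST(Q *) = { ), *, ], id }.
Union: FOLLOW(E) = { EOF, ), *, ], id }.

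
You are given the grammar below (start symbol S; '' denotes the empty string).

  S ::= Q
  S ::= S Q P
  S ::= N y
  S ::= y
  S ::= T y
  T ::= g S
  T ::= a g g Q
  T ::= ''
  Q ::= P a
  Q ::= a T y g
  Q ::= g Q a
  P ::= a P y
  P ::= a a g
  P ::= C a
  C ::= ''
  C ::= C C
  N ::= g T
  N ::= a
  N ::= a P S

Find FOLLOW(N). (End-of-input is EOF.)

{ y }

In S ::= N y: add FIRST(y) = { y }.
Union: FOLLOW(N) = { y }.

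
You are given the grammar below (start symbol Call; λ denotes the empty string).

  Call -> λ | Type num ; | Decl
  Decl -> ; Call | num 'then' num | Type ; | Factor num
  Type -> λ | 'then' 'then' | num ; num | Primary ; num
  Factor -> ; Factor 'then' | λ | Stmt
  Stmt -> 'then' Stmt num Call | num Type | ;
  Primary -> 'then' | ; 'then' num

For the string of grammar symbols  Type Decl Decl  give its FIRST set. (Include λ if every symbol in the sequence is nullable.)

{ 'then', ;, num }

Add FIRST(Type)\{λ} = { 'then', ;, num }; Type is nullable, continue.
Add FIRST(Decl) = { 'then', ;, num }; Decl is not nullable, stop.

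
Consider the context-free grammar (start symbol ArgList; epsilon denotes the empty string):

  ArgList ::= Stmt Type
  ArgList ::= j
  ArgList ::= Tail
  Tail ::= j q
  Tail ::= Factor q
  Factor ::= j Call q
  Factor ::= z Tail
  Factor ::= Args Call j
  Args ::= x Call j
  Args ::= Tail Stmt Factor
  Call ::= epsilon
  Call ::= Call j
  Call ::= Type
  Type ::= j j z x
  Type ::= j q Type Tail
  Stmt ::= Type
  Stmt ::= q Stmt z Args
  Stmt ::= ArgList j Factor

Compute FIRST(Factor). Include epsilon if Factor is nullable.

Factor ::= j Call q contributes {j}.
Factor ::= z Tail contributes {z}.
From Factor ::= Args Call j: add FIRST(Args) = { j, x, z }.
Union: FIRST(Factor) = { j, x, z }.

{ j, x, z }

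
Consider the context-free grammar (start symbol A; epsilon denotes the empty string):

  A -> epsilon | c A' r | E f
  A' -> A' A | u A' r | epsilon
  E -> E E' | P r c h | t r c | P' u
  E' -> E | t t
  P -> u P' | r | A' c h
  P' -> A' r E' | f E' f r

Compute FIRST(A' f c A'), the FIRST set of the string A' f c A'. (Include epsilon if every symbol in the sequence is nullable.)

Add FIRST(A')\{epsilon} = { c, f, r, t, u }; A' is nullable, continue.
f is a terminal; add {f} and stop.

{ c, f, r, t, u }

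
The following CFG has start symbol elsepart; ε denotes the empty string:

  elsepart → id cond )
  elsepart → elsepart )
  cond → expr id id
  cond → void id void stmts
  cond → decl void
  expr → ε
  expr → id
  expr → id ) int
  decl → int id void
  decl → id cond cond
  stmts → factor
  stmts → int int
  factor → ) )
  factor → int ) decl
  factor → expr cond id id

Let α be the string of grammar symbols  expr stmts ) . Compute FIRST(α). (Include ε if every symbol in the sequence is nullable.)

{ ), id, int, void }

Add FIRST(expr)\{ε} = { id }; expr is nullable, continue.
Add FIRST(stmts) = { ), id, int, void }; stmts is not nullable, stop.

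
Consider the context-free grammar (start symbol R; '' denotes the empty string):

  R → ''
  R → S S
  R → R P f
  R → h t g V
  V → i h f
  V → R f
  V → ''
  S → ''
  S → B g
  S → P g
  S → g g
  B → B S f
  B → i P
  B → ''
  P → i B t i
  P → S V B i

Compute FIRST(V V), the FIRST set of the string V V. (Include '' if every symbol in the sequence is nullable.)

Add FIRST(V)\{''} = { f, g, h, i }; V is nullable, continue.
Add FIRST(V)\{''} = { f, g, h, i }; V is nullable, continue.
Every symbol is nullable, so include ''.

{ f, g, h, i, '' }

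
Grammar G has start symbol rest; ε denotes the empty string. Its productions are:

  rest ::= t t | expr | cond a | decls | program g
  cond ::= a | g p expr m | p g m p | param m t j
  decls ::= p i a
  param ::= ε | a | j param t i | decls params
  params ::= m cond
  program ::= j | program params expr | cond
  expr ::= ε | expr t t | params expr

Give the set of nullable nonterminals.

{ expr, param, rest }

Directly nullable (have an ε-production): param, expr.
rest ::= expr with every symbol nullable, so rest is nullable.
No other nonterminal has a production whose RHS symbols are all nullable.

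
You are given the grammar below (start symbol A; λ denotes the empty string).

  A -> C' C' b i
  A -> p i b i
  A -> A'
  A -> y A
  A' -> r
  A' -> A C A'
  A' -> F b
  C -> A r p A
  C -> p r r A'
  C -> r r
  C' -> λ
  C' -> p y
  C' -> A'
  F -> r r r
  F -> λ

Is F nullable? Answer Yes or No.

Yes

F has an λ-production, so F ⇒ λ.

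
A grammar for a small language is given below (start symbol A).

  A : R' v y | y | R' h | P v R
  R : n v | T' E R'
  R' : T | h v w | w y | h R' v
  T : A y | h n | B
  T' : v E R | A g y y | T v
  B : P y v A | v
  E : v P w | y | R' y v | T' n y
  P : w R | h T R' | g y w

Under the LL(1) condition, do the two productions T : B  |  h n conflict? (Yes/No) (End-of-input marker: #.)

FIRST(B) = { g, h, v, w } and FIRST(h n) = { h }.
Both contain h, so the two alternatives are not disjoint — LL(1) conflict.

Yes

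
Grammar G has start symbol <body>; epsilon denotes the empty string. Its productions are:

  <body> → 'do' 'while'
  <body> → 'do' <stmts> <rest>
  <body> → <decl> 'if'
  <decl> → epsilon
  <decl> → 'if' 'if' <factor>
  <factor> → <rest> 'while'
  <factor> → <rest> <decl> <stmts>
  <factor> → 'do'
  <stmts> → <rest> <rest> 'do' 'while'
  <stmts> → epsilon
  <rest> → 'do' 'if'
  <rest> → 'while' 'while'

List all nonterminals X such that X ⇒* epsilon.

Directly nullable (have an epsilon-production): <decl>, <stmts>.
No other nonterminal has a production whose RHS symbols are all nullable.

{ <decl>, <stmts> }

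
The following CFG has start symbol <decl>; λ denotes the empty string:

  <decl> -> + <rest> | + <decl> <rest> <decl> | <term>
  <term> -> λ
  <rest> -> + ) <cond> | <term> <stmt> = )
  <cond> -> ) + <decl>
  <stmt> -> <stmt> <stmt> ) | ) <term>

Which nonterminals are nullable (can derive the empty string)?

Directly nullable (have an λ-production): <term>.
<decl> -> <term> with every symbol nullable, so <decl> is nullable.
No other nonterminal has a production whose RHS symbols are all nullable.

{ <decl>, <term> }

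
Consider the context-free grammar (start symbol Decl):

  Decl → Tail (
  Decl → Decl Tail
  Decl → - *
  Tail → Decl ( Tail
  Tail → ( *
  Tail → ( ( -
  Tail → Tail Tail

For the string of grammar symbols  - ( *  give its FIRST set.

{ - }

- is a terminal; add {-} and stop.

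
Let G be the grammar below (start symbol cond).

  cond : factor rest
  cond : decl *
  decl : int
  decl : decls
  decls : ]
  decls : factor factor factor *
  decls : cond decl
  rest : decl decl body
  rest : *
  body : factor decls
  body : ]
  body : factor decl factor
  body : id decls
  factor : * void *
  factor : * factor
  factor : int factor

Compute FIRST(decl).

decl : int contributes {int}.
From decl : decls: add FIRST(decls) = { *, ], int }.
Union: FIRST(decl) = { *, ], int }.

{ *, ], int }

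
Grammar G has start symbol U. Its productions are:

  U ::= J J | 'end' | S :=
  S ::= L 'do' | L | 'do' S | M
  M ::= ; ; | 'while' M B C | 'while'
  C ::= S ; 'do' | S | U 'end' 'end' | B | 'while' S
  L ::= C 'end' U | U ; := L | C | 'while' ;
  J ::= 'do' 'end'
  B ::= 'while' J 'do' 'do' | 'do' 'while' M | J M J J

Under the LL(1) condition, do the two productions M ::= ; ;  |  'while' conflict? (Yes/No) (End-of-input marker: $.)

FIRST(; ;) = { ; } and FIRST('while') = { 'while' }.
The FIRST sets are disjoint and neither alternative is nullable — no conflict.

No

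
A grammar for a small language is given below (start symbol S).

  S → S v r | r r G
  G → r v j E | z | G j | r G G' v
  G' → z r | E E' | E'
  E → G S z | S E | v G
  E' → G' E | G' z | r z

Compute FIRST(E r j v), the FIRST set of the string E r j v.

{ r, v, z }

Add FIRST(E) = { r, v, z }; E is not nullable, stop.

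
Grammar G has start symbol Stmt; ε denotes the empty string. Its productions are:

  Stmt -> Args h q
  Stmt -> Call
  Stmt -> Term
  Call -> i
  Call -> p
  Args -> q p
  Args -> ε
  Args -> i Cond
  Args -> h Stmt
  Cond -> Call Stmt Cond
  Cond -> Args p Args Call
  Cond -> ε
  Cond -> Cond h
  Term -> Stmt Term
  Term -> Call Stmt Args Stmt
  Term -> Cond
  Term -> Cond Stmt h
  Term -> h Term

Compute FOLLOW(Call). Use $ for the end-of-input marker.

{ $, h, i, p, q }

In Stmt -> Call: Call is at the end, add FOLLOW(Stmt) = { $, h, i, p, q }.
In Cond -> Call Stmt Cond: add FIRST(Stmt Cond)\{ε} = { h, i, p, q }.
  Since Stmt Cond is nullable, also add FOLLOW(Cond) = { $, h, i, p, q }.
In Cond -> Args p Args Call: Call is at the end, add FOLLOW(Cond) = { $, h, i, p, q }.
In Term -> Call Stmt Args Stmt: add FIRST(Stmt Args Stmt)\{ε} = { h, i, p, q }.
  Since Stmt Args Stmt is nullable, also add FOLLOW(Term) = { $, h, i, p, q }.
Union: FOLLOW(Call) = { $, h, i, p, q }.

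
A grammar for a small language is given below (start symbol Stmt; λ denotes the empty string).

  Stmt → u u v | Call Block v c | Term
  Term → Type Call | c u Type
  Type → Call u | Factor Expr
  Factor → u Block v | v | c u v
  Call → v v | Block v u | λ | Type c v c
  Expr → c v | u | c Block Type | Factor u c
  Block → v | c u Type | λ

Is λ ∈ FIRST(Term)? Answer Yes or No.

Nullable nonterminals: Block, Call.
No production of Term has an RHS whose symbols are all nullable, so Term is not nullable.

No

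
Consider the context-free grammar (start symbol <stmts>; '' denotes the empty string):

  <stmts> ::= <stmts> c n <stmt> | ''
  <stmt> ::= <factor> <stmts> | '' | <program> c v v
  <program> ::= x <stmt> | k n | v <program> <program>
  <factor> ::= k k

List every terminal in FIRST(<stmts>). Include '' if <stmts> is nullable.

From <stmts> ::= <stmts> c n <stmt>: <stmts> nullable, take FIRST(<stmts>) ∪ {c} = { c }.
<stmts> ::= '' contributes ''.
Union: FIRST(<stmts>) = { c, '' }.

{ c, '' }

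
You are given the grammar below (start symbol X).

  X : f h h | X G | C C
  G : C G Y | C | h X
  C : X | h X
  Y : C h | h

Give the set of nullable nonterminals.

No nonterminal has an empty production or an RHS whose symbols are all nullable.

{ } (none)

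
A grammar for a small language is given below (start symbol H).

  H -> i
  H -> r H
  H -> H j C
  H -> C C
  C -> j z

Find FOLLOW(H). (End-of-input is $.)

{ $, j }

H is the start symbol, so $ ∈ FOLLOW(H).
In H -> r H: H is at the end, add FOLLOW(H) = { $, j }.
In H -> H j C: add FIRST(j C) = { j }.
Union: FOLLOW(H) = { $, j }.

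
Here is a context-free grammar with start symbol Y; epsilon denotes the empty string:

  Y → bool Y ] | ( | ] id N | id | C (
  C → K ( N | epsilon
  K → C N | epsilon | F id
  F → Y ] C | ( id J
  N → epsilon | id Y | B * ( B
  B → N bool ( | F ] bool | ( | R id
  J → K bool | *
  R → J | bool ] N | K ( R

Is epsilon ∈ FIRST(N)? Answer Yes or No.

Yes

N has an epsilon-production, so N ⇒ epsilon.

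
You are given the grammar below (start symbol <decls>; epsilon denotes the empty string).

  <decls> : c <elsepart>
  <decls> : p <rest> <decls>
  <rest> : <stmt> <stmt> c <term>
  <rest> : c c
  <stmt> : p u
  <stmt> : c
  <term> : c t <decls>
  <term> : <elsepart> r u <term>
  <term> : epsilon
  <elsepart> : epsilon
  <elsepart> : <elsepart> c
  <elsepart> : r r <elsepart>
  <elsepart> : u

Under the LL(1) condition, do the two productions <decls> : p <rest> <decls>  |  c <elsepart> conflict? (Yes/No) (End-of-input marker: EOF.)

FIRST(p <rest> <decls>) = { p } and FIRST(c <elsepart>) = { c }.
The FIRST sets are disjoint and neither alternative is nullable — no conflict.

No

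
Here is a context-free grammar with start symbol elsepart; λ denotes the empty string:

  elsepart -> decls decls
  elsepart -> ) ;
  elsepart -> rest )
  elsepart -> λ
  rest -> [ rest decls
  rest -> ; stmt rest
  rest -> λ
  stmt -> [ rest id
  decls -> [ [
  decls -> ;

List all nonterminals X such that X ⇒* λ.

{ elsepart, rest }

Directly nullable (have an λ-production): elsepart, rest.
No other nonterminal has a production whose RHS symbols are all nullable.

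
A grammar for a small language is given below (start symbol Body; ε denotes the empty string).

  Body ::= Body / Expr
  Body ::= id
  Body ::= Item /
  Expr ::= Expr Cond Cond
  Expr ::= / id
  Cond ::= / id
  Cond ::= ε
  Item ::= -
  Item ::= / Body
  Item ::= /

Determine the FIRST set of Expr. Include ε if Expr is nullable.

{ / }

From Expr ::= Expr Cond Cond: add FIRST(Expr) = { / }.
Expr ::= / id contributes {/}.
Union: FIRST(Expr) = { / }.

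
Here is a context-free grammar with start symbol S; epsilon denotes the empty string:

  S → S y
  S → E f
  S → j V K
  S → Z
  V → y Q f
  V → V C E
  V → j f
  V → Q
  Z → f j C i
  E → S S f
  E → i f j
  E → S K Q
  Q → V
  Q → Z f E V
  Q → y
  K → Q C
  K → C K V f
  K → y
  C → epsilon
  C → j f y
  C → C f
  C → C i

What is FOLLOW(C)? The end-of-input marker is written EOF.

In V → V C E: add FIRST(E) = { f, i, j }.
In Z → f j C i: add FIRST(i) = { i }.
In K → Q C: C is at the end, add FOLLOW(K) = { EOF, f, i, j, y }.
In K → C K V f: add FIRST(K V f) = { f, i, j, y }.
In C → C f: add FIRST(f) = { f }.
In C → C i: add FIRST(i) = { i }.
Union: FOLLOW(C) = { EOF, f, i, j, y }.

{ EOF, f, i, j, y }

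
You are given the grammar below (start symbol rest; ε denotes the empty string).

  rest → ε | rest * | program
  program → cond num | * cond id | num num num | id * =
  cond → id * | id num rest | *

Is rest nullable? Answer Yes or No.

rest has an ε-production, so rest ⇒ ε.

Yes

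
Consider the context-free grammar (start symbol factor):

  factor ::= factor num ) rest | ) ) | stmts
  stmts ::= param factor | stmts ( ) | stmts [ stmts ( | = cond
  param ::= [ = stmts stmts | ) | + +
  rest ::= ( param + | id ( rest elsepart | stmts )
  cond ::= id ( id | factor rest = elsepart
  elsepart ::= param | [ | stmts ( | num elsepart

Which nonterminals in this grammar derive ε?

No nonterminal has an empty production or an RHS whose symbols are all nullable.

{ } (none)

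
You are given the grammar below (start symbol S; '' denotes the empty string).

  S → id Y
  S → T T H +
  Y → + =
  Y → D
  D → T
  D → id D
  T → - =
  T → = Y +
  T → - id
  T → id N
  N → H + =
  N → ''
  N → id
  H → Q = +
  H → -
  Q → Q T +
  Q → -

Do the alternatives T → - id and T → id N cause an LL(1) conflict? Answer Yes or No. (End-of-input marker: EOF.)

No

FIRST(- id) = { - } and FIRST(id N) = { id }.
The FIRST sets are disjoint and neither alternative is nullable — no conflict.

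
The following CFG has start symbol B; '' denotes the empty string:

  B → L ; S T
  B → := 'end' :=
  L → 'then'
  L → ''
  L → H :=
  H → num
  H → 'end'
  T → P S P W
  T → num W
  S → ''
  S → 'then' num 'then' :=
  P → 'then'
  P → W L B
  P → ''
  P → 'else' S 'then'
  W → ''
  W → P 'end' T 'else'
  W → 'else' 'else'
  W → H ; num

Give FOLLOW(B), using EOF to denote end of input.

B is the start symbol, so EOF ∈ FOLLOW(B).
In P → W L B: B is at the end, add FOLLOW(P) = { EOF, 'else', 'end', 'then', :=, ;, num }.
Union: FOLLOW(B) = { EOF, 'else', 'end', 'then', :=, ;, num }.

{ EOF, 'else', 'end', 'then', :=, ;, num }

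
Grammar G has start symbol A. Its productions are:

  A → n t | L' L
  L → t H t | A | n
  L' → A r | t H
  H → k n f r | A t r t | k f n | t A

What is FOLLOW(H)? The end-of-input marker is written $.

In L → t H t: add FIRST(t) = { t }.
In L' → t H: H is at the end, add FOLLOW(L') = { n, t }.
Union: FOLLOW(H) = { n, t }.

{ n, t }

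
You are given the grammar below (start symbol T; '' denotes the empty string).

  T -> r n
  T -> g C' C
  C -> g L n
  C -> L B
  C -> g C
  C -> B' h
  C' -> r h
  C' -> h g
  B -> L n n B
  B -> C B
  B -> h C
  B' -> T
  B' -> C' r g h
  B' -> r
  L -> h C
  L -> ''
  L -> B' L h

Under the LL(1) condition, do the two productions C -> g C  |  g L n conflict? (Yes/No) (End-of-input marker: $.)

Yes

FIRST(g C) = { g } and FIRST(g L n) = { g }.
Both contain g, so the two alternatives are not disjoint — LL(1) conflict.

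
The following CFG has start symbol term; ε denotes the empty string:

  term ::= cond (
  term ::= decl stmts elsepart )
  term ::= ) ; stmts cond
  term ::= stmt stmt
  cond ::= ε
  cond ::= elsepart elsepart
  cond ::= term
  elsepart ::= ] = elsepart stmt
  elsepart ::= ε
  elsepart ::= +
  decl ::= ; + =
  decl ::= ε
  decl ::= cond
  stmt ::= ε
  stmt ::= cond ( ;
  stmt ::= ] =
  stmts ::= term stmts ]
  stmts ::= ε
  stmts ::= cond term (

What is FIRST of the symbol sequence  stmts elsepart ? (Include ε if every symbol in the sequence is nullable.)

Add FIRST(stmts)\{ε} = { (, ), +, ;, ] }; stmts is nullable, continue.
Add FIRST(elsepart)\{ε} = { +, ] }; elsepart is nullable, continue.
Every symbol is nullable, so include ε.

{ (, ), +, ;, ], ε }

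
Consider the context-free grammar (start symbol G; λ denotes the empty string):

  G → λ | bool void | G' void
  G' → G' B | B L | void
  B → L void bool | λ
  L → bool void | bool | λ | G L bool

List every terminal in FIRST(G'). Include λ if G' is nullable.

From G' → G' B: G', B nullable, take FIRST(G') ∪ FIRST(B) = { bool, void }; also λ since the whole RHS is nullable.
From G' → B L: B, L nullable, take FIRST(B) ∪ FIRST(L) = { bool, void }; also λ since the whole RHS is nullable.
G' → void contributes {void}.
Union: FIRST(G') = { bool, void, λ }.

{ bool, void, λ }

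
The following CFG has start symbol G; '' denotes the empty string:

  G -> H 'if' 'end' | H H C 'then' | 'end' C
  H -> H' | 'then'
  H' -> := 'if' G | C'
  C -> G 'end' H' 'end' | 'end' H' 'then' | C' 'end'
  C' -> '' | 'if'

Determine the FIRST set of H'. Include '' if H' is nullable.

{ 'if', :=, '' }

H' -> := 'if' G contributes {:=}.
From H' -> C': add FIRST(C') = { 'if', '' } (including '' since C' is nullable).
Union: FIRST(H') = { 'if', :=, '' }.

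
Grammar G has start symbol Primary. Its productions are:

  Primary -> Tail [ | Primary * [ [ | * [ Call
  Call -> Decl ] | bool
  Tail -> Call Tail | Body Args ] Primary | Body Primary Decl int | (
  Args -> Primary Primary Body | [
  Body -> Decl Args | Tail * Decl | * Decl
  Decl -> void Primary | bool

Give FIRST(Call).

{ bool, void }

From Call -> Decl ]: add FIRST(Decl) = { bool, void }.
Call -> bool contributes {bool}.
Union: FIRST(Call) = { bool, void }.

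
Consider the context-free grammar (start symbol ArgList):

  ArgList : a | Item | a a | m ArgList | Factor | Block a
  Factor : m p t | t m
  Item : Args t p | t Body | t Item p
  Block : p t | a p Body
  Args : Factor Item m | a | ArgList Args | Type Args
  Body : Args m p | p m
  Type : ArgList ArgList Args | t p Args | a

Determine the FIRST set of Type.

{ a, m, p, t }

From Type : ArgList ArgList Args: add FIRST(ArgList) = { a, m, p, t }.
Type : t p Args contributes {t}.
Type : a contributes {a}.
Union: FIRST(Type) = { a, m, p, t }.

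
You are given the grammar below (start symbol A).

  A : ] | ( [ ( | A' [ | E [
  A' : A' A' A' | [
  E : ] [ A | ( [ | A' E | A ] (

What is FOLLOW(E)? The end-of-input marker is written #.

In A : E [: add FIRST([) = { [ }.
In E : A' E: E is at the end, add FOLLOW(E) = { [ }.
Union: FOLLOW(E) = { [ }.

{ [ }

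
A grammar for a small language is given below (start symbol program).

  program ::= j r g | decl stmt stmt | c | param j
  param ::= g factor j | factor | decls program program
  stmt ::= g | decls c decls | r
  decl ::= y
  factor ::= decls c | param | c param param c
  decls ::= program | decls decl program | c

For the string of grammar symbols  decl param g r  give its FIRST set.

Add FIRST(decl) = { y }; decl is not nullable, stop.

{ y }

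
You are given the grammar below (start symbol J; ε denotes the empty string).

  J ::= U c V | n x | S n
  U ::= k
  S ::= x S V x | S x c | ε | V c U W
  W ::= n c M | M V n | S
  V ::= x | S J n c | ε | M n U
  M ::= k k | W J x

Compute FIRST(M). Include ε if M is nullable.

{ c, k, n, x }

M ::= k k contributes {k}.
From M ::= W J x: W nullable, take FIRST(W) ∪ FIRST(J) = { c, k, n, x }.
Union: FIRST(M) = { c, k, n, x }.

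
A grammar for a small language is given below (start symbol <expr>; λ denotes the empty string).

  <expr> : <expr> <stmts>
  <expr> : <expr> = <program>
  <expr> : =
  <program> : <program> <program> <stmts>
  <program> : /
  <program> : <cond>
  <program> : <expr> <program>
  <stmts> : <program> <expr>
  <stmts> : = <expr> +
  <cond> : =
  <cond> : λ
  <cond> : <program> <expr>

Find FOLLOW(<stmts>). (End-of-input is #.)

In <expr> : <expr> <stmts>: <stmts> is at the end, add FOLLOW(<expr>) = { #, +, /, = }.
In <program> : <program> <program> <stmts>: <stmts> is at the end, add FOLLOW(<program>) = { #, +, /, = }.
Union: FOLLOW(<stmts>) = { #, +, /, = }.

{ #, +, /, = }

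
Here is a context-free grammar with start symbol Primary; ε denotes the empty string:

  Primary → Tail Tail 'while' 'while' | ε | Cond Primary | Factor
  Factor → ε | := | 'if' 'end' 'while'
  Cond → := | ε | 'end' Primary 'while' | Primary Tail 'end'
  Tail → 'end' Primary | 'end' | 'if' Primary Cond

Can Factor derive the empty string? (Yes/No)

Factor has an ε-production, so Factor ⇒ ε.

Yes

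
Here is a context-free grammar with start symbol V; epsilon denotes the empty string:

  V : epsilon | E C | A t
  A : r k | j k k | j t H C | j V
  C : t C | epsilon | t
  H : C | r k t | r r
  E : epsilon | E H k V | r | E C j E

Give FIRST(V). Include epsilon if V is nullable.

V : epsilon contributes epsilon.
From V : E C: E, C nullable, take FIRST(E) ∪ FIRST(C) = { j, k, r, t }; also epsilon since the whole RHS is nullable.
From V : A t: add FIRST(A) = { j, r }.
Union: FIRST(V) = { j, k, r, t, epsilon }.

{ j, k, r, t, epsilon }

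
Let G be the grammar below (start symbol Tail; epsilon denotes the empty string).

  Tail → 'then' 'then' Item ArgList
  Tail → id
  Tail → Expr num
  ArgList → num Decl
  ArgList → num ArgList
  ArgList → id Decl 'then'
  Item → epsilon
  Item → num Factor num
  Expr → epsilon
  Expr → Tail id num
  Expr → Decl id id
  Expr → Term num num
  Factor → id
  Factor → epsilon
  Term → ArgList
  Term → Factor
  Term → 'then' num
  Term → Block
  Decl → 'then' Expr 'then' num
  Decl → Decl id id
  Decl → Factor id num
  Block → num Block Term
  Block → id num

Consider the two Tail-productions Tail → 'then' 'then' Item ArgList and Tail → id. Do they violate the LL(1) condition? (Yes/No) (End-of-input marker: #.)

No

FIRST('then' 'then' Item ArgList) = { 'then' } and FIRST(id) = { id }.
The FIRST sets are disjoint and neither alternative is nullable — no conflict.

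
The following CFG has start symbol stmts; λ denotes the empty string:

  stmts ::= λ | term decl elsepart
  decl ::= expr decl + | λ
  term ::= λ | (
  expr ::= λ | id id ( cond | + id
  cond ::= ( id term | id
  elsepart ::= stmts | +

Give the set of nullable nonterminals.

{ decl, elsepart, expr, stmts, term }

Directly nullable (have an λ-production): stmts, decl, term, expr.
elsepart ::= stmts with every symbol nullable, so elsepart is nullable.
No other nonterminal has a production whose RHS symbols are all nullable.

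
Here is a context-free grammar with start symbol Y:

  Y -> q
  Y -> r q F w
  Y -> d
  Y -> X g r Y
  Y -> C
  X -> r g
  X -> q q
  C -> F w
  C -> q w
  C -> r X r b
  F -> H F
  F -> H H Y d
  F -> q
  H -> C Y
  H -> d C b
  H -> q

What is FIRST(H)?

From H -> C Y: add FIRST(C) = { d, q, r }.
H -> d C b contributes {d}.
H -> q contributes {q}.
Union: FIRST(H) = { d, q, r }.

{ d, q, r }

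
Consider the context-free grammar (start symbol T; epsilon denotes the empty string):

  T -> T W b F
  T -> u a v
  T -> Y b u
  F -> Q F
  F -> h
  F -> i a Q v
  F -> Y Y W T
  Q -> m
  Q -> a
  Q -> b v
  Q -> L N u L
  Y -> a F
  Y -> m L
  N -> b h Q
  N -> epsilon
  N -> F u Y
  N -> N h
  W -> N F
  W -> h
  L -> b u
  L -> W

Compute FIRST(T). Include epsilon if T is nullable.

{ a, m, u }

From T -> T W b F: add FIRST(T) = { a, m, u }.
T -> u a v contributes {u}.
From T -> Y b u: add FIRST(Y) = { a, m }.
Union: FIRST(T) = { a, m, u }.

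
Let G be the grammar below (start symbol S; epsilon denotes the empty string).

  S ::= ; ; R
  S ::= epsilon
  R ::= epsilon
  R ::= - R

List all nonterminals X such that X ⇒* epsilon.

Directly nullable (have an epsilon-production): S, R.

{ R, S }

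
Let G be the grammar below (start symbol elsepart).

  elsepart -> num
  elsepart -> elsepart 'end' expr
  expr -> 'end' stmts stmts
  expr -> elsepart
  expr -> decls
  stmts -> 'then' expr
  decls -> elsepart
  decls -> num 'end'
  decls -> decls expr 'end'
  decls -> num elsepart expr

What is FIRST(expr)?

{ 'end', num }

expr -> 'end' stmts stmts contributes {'end'}.
From expr -> elsepart: add FIRST(elsepart) = { num }.
From expr -> decls: add FIRST(decls) = { num }.
Union: FIRST(expr) = { 'end', num }.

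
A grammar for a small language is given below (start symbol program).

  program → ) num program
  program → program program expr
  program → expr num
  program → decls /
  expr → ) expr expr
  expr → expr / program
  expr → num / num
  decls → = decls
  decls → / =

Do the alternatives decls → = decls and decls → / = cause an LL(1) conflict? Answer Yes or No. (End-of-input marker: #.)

No

FIRST(= decls) = { = } and FIRST(/ =) = { / }.
The FIRST sets are disjoint and neither alternative is nullable — no conflict.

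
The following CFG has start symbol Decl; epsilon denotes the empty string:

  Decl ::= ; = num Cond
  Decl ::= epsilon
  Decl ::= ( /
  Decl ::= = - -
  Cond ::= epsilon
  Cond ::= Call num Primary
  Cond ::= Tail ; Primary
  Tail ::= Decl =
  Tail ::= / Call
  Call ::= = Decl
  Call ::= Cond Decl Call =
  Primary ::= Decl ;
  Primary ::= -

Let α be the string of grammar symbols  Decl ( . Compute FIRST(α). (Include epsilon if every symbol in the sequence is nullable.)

Add FIRST(Decl)\{epsilon} = { (, ;, = }; Decl is nullable, continue.
( is a terminal; add {(} and stop.

{ (, ;, = }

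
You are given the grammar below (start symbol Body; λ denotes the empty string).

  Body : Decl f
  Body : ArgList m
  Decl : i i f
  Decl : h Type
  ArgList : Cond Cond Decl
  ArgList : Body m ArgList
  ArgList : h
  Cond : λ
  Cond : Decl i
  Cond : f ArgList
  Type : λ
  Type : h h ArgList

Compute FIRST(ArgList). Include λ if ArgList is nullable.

From ArgList : Cond Cond Decl: Cond, Cond nullable, take FIRST(Cond) ∪ FIRST(Cond) ∪ FIRST(Decl) = { f, h, i }.
From ArgList : Body m ArgList: add FIRST(Body) = { f, h, i }.
ArgList : h contributes {h}.
Union: FIRST(ArgList) = { f, h, i }.

{ f, h, i }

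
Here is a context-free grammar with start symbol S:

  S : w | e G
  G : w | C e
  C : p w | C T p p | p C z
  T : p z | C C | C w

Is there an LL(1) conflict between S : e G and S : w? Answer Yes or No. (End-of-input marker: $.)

No

FIRST(e G) = { e } and FIRST(w) = { w }.
The FIRST sets are disjoint and neither alternative is nullable — no conflict.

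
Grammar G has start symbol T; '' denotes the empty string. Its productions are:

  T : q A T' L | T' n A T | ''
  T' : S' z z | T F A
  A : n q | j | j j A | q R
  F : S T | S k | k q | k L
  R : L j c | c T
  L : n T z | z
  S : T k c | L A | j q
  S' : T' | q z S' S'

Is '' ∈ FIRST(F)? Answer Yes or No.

No

Nullable nonterminals: T.
No production of F has an RHS whose symbols are all nullable, so F is not nullable.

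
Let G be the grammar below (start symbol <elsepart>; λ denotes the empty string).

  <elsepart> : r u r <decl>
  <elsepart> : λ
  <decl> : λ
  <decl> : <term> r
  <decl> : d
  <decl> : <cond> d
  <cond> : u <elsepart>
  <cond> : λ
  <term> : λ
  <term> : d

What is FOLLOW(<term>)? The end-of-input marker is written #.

In <decl> : <term> r: add FIRST(r) = { r }.
Union: FOLLOW(<term>) = { r }.

{ r }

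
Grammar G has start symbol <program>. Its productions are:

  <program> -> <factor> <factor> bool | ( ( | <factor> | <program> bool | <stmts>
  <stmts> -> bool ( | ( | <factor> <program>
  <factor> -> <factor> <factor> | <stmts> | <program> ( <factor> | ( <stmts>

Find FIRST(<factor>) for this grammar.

From <factor> -> <factor> <factor>: add FIRST(<factor>) = { (, bool }.
From <factor> -> <stmts>: add FIRST(<stmts>) = { (, bool }.
From <factor> -> <program> ( <factor>: add FIRST(<program>) = { (, bool }.
<factor> -> ( <stmts> contributes {(}.
Union: FIRST(<factor>) = { (, bool }.

{ (, bool }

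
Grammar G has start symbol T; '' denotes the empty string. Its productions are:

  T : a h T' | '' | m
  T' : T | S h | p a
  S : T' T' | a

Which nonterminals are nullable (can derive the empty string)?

Directly nullable (have an ''-production): T.
T' : T with every symbol nullable, so T' is nullable.
S : T' T' with every symbol nullable, so S is nullable.

{ S, T, T' }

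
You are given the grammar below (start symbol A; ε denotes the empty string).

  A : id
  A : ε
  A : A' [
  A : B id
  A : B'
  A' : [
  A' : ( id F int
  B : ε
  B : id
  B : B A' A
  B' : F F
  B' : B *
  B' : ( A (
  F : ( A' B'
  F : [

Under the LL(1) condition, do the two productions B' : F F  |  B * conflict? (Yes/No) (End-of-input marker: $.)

Yes

FIRST(F F) = { (, [ } and FIRST(B *) = { (, *, [, id }.
Both contain (, so the two alternatives are not disjoint — LL(1) conflict.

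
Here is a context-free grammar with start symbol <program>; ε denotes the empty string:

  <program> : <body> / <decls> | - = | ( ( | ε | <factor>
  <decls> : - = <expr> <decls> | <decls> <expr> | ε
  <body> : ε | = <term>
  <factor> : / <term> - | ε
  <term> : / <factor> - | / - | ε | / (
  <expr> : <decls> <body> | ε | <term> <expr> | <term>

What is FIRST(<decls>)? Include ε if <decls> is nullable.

{ -, /, =, ε }

<decls> : - = <expr> <decls> contributes {-}.
From <decls> : <decls> <expr>: <decls>, <expr> nullable, take FIRST(<decls>) ∪ FIRST(<expr>) = { -, /, = }; also ε since the whole RHS is nullable.
<decls> : ε contributes ε.
Union: FIRST(<decls>) = { -, /, =, ε }.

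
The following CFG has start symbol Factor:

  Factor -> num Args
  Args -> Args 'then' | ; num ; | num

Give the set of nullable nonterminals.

{ } (none)

No nonterminal has an empty production or an RHS whose symbols are all nullable.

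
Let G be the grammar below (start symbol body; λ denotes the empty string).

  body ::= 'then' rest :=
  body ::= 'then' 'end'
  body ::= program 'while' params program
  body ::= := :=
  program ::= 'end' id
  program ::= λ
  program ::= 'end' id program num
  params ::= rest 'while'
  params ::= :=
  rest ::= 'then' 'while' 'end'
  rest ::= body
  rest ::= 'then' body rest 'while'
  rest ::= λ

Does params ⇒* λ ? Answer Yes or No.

Nullable nonterminals: program, rest.
No production of params has an RHS whose symbols are all nullable, so params is not nullable.

No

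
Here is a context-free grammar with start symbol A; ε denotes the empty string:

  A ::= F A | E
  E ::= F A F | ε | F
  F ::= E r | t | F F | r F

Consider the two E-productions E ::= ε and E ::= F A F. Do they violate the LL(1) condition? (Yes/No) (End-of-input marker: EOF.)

FIRST(ε) = { ε } and FIRST(F A F) = { r, t }.
The first alternative is nullable and FOLLOW(E) = { EOF, r, t } shares r with FIRST of the second — conflict.

Yes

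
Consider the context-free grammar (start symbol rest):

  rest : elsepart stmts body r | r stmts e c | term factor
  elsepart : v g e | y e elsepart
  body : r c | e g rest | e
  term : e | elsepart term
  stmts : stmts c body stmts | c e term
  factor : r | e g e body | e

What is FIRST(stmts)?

{ c }

From stmts : stmts c body stmts: add FIRST(stmts) = { c }.
stmts : c e term contributes {c}.
Union: FIRST(stmts) = { c }.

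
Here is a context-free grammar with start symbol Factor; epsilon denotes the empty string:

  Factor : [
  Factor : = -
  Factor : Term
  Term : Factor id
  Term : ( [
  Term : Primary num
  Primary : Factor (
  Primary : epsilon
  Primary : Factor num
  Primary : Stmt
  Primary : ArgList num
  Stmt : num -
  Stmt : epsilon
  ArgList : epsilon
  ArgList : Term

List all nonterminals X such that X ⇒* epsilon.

Directly nullable (have an epsilon-production): Primary, Stmt, ArgList.
No other nonterminal has a production whose RHS symbols are all nullable.

{ ArgList, Primary, Stmt }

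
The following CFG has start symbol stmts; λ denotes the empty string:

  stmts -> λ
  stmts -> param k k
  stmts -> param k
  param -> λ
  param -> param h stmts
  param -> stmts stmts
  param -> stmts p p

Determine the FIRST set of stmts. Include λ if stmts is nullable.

{ h, k, p, λ }

stmts -> λ contributes λ.
From stmts -> param k k: param nullable, take FIRST(param) ∪ {k} = { h, k, p }.
From stmts -> param k: param nullable, take FIRST(param) ∪ {k} = { h, k, p }.
Union: FIRST(stmts) = { h, k, p, λ }.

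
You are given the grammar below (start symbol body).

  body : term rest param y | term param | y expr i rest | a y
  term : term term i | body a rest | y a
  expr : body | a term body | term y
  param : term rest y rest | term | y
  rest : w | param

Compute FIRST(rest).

rest : w contributes {w}.
From rest : param: add FIRST(param) = { a, y }.
Union: FIRST(rest) = { a, w, y }.

{ a, w, y }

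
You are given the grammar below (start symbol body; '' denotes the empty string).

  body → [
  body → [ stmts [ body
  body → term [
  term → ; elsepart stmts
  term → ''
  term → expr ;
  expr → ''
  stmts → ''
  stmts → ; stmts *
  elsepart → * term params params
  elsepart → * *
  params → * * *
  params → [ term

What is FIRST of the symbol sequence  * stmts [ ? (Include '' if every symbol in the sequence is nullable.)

{ * }

* is a terminal; add {*} and stop.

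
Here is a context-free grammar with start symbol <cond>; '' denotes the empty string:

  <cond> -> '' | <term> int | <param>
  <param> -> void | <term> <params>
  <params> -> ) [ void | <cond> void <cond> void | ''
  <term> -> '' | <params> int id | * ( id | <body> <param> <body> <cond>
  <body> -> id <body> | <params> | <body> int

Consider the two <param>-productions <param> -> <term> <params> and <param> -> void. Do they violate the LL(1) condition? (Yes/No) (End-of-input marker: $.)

FIRST(<term> <params>) = { ), *, id, int, void, '' } and FIRST(void) = { void }.
Both contain void, so the two alternatives are not disjoint — LL(1) conflict.

Yes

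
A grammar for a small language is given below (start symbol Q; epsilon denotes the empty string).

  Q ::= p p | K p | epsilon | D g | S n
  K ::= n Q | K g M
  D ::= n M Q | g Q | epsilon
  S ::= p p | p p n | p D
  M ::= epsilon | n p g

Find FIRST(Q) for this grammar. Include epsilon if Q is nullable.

Q ::= p p contributes {p}.
From Q ::= K p: add FIRST(K) = { n }.
Q ::= epsilon contributes epsilon.
From Q ::= D g: D nullable, take FIRST(D) ∪ {g} = { g, n }.
From Q ::= S n: add FIRST(S) = { p }.
Union: FIRST(Q) = { g, n, p, epsilon }.

{ g, n, p, epsilon }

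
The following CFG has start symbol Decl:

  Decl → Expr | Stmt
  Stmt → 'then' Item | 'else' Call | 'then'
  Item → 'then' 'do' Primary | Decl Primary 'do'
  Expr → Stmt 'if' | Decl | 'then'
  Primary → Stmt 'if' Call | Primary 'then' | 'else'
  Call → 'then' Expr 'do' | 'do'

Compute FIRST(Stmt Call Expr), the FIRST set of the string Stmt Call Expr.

{ 'else', 'then' }

Add FIRST(Stmt) = { 'else', 'then' }; Stmt is not nullable, stop.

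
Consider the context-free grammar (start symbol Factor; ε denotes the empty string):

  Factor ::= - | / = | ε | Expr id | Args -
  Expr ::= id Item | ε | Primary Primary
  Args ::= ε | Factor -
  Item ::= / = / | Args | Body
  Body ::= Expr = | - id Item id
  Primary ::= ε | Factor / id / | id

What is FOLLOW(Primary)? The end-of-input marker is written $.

In Expr ::= Primary Primary: add FIRST(Primary)\{ε} = { -, /, id }.
  Since Primary is nullable, also add FOLLOW(Expr) = { =, id }.
In Expr ::= Primary Primary: Primary is at the end, add FOLLOW(Expr) = { =, id }.
Union: FOLLOW(Primary) = { -, /, =, id }.

{ -, /, =, id }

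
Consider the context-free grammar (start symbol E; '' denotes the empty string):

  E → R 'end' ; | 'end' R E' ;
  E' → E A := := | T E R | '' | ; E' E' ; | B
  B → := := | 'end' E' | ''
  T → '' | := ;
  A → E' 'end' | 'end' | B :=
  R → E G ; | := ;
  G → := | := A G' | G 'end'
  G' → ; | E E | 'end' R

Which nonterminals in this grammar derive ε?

Directly nullable (have an ''-production): E', B, T.
No other nonterminal has a production whose RHS symbols are all nullable.

{ B, E', T }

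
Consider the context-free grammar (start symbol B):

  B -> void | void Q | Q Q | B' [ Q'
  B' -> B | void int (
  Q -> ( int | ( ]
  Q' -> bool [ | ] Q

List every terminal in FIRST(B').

{ (, void }

From B' -> B: add FIRST(B) = { (, void }.
B' -> void int ( contributes {void}.
Union: FIRST(B') = { (, void }.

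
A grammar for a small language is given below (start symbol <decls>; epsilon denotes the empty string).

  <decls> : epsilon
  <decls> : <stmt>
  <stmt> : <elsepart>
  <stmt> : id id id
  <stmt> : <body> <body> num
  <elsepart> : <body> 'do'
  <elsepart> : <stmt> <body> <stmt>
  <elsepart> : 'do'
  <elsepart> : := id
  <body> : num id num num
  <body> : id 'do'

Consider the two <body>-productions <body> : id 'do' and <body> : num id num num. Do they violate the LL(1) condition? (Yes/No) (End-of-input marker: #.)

No

FIRST(id 'do') = { id } and FIRST(num id num num) = { num }.
The FIRST sets are disjoint and neither alternative is nullable — no conflict.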